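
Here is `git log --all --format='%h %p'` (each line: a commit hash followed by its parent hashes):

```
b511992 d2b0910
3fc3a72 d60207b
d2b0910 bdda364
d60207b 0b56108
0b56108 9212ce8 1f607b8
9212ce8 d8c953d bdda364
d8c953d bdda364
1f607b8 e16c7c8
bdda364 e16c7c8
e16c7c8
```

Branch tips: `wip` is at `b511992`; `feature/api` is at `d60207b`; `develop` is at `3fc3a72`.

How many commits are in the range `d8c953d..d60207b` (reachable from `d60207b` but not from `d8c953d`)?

4

Reachable from d60207b: {0b56108, 1f607b8, 9212ce8, bdda364, d60207b, d8c953d, e16c7c8}.
Reachable from d8c953d: {bdda364, d8c953d, e16c7c8}.
In d60207b's history but not d8c953d's: {0b56108, 1f607b8, 9212ce8, d60207b} — 4 commits.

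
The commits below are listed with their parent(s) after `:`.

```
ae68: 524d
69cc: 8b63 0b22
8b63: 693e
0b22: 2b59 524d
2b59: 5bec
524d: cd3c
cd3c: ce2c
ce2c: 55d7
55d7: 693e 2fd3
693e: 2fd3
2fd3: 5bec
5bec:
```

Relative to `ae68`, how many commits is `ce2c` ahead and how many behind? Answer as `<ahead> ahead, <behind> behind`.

Reachable from ce2c: {2fd3, 55d7, 5bec, 693e, ce2c}.
Reachable from ae68: {2fd3, 524d, 55d7, 5bec, 693e, ae68, cd3c, ce2c}.
Only in ce2c's history (ahead): {} — 0.
Only in ae68's history (behind): {524d, ae68, cd3c} — 3.

0 ahead, 3 behind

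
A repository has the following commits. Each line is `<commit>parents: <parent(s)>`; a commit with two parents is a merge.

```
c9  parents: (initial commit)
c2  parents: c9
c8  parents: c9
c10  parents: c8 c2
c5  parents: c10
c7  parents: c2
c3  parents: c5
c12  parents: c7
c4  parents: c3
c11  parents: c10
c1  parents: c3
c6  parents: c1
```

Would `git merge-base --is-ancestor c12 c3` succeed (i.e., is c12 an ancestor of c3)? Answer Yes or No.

No

Ancestors of c3: {c10, c2, c3, c5, c8, c9}.
c12 is not in that set, so it is not an ancestor of c3.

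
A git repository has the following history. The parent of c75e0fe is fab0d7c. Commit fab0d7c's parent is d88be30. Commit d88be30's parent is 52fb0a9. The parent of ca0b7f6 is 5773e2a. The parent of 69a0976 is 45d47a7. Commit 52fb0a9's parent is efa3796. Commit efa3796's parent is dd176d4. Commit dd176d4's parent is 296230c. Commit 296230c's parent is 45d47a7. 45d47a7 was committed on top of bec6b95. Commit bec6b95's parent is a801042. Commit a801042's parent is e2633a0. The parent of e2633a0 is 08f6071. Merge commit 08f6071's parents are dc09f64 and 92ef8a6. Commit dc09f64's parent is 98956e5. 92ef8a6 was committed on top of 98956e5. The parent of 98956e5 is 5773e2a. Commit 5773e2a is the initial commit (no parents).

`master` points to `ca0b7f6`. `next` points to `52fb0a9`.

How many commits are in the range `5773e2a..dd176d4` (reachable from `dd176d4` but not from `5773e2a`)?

10

Reachable from dd176d4: {08f6071, 296230c, 45d47a7, 5773e2a, 92ef8a6, 98956e5, a801042, bec6b95, dc09f64, dd176d4, e2633a0}.
Reachable from 5773e2a: {5773e2a}.
In dd176d4's history but not 5773e2a's: {08f6071, 296230c, 45d47a7, 92ef8a6, 98956e5, a801042, bec6b95, dc09f64, dd176d4, e2633a0} — 10 commits.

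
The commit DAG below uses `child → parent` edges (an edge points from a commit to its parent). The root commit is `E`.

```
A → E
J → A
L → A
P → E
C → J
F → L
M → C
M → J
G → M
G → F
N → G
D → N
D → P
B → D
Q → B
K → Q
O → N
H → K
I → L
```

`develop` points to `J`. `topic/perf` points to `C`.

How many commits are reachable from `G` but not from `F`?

4

Reachable from G: {A, C, E, F, G, J, L, M}.
Reachable from F: {A, E, F, L}.
In G's history but not F's: {C, G, J, M} — 4 commits.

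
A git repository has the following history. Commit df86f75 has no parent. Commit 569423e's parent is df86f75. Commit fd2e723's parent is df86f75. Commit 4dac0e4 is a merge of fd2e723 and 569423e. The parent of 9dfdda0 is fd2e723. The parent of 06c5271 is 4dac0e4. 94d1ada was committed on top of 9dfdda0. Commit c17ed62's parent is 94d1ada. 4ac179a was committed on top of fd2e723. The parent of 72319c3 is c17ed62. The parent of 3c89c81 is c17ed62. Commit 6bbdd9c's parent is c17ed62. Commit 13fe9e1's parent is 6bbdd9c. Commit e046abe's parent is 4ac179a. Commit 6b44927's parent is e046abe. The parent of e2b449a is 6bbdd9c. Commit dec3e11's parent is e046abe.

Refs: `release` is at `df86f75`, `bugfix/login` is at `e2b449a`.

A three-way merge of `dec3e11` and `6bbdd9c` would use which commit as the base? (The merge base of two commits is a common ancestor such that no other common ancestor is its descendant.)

fd2e723

Ancestors of dec3e11: {4ac179a, dec3e11, df86f75, e046abe, fd2e723}.
Ancestors of 6bbdd9c: {6bbdd9c, 94d1ada, 9dfdda0, c17ed62, df86f75, fd2e723}.
Common ancestors: {df86f75, fd2e723}.
Among these, fd2e723 is not an ancestor of any other common ancestor — it is the merge base.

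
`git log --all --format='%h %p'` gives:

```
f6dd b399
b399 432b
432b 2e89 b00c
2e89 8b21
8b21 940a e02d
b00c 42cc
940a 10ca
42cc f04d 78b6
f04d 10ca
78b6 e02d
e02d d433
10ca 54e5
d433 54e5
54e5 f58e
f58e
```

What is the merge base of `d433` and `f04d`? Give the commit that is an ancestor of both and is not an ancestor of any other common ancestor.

54e5

Ancestors of d433: {54e5, d433, f58e}.
Ancestors of f04d: {10ca, 54e5, f04d, f58e}.
Common ancestors: {54e5, f58e}.
Among these, 54e5 is not an ancestor of any other common ancestor — it is the merge base.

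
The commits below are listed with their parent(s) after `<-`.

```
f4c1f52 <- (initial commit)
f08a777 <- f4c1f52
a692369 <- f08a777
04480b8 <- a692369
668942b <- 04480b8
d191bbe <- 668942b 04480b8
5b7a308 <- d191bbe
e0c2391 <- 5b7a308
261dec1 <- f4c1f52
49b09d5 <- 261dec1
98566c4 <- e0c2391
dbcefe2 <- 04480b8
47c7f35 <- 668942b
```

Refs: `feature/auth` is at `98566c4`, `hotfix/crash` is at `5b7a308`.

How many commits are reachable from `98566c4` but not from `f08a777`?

Reachable from 98566c4: {04480b8, 5b7a308, 668942b, 98566c4, a692369, d191bbe, e0c2391, f08a777, f4c1f52}.
Reachable from f08a777: {f08a777, f4c1f52}.
In 98566c4's history but not f08a777's: {04480b8, 5b7a308, 668942b, 98566c4, a692369, d191bbe, e0c2391} — 7 commits.

7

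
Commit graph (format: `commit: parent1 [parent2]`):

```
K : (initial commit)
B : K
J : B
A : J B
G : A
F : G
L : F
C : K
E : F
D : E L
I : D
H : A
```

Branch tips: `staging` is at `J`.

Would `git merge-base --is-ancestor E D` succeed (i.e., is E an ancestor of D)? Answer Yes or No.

Yes

Ancestors of D (commits reachable by following parents): {A, B, D, E, F, G, J, K, L}.
E is in that set, so it is an ancestor of D.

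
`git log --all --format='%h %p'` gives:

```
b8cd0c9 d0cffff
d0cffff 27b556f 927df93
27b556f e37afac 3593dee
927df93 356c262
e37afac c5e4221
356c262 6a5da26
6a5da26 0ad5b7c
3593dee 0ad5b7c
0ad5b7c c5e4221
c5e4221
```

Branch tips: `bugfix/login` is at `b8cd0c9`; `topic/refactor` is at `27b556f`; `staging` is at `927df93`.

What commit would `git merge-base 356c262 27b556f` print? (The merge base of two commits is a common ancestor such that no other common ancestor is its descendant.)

0ad5b7c

Ancestors of 356c262: {0ad5b7c, 356c262, 6a5da26, c5e4221}.
Ancestors of 27b556f: {0ad5b7c, 27b556f, 3593dee, c5e4221, e37afac}.
Common ancestors: {0ad5b7c, c5e4221}.
Among these, 0ad5b7c is not an ancestor of any other common ancestor — it is the merge base.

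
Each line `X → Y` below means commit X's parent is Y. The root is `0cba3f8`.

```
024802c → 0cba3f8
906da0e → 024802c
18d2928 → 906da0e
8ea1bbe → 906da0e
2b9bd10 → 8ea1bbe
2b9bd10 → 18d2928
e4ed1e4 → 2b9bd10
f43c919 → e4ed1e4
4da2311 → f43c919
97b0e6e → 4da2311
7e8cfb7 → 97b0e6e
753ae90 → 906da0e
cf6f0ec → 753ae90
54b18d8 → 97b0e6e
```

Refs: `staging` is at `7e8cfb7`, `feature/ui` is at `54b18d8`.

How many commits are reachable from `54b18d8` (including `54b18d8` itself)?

Walking parent pointers from 54b18d8: reachable set = {024802c, 0cba3f8, 18d2928, 2b9bd10, 4da2311, 54b18d8, 8ea1bbe, 906da0e, 97b0e6e, e4ed1e4, f43c919}.
That is 11 commits.

11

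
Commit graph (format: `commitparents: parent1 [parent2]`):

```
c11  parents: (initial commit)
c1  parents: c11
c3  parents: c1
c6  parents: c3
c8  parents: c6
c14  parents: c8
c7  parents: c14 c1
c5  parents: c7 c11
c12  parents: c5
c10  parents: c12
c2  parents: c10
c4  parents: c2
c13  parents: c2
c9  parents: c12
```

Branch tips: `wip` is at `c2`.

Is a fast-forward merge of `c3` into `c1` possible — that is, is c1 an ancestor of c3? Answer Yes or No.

Yes

A fast-forward from c1 to c3 is possible iff c1 is an ancestor of c3.
Ancestors of c3: {c1, c11, c3}.
c1 is among them, so fast-forward is possible.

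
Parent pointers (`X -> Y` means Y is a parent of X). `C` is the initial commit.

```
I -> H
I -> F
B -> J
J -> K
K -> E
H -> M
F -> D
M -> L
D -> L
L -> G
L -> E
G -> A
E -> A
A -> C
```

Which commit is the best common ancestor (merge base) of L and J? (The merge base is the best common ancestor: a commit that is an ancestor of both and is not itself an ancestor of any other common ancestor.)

E

Ancestors of L: {A, C, E, G, L}.
Ancestors of J: {A, C, E, J, K}.
Common ancestors: {A, C, E}.
Among these, E is not an ancestor of any other common ancestor — it is the merge base.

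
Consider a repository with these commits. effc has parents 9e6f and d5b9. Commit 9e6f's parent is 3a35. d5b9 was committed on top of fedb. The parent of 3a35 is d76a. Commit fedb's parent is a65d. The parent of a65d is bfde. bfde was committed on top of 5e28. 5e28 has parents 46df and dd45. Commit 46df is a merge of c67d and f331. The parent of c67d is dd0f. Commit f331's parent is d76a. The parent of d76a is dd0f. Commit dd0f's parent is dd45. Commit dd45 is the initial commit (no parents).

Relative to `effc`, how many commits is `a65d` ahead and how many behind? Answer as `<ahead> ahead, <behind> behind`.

Reachable from a65d: {46df, 5e28, a65d, bfde, c67d, d76a, dd0f, dd45, f331}.
Reachable from effc: {3a35, 46df, 5e28, 9e6f, a65d, bfde, c67d, d5b9, d76a, dd0f, dd45, effc, f331, fedb}.
Only in a65d's history (ahead): {} — 0.
Only in effc's history (behind): {3a35, 9e6f, d5b9, effc, fedb} — 5.

0 ahead, 5 behind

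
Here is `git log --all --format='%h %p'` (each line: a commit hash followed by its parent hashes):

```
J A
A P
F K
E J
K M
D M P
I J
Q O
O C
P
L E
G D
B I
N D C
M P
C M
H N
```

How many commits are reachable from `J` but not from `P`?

Reachable from J: {A, J, P}.
Reachable from P: {P}.
In J's history but not P's: {A, J} — 2 commits.

2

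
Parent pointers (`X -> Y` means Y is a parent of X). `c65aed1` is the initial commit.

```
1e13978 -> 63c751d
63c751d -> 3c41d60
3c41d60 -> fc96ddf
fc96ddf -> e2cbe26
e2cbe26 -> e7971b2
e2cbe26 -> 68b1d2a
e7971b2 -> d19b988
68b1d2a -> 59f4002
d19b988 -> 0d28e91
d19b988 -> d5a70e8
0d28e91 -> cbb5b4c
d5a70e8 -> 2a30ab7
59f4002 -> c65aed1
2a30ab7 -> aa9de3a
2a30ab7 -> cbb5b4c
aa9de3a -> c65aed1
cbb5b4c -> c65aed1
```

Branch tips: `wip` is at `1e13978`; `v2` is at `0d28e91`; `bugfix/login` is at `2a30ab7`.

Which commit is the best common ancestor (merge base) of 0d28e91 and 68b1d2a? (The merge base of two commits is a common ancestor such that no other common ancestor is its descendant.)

Ancestors of 0d28e91: {0d28e91, c65aed1, cbb5b4c}.
Ancestors of 68b1d2a: {59f4002, 68b1d2a, c65aed1}.
Common ancestors: {c65aed1}.
The only common ancestor is c65aed1, so it is the merge base.

c65aed1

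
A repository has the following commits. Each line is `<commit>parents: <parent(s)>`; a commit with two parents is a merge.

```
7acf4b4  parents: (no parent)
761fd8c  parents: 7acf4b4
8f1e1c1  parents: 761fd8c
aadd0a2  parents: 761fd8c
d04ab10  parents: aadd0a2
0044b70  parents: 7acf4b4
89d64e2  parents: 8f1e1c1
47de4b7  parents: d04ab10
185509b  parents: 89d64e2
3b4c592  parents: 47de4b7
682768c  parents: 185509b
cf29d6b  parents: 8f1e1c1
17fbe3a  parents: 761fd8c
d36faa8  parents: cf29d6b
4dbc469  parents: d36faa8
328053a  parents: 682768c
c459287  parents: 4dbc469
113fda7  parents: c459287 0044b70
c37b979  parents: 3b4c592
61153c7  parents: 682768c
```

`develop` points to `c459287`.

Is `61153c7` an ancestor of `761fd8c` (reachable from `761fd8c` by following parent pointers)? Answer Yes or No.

Ancestors of 761fd8c: {761fd8c, 7acf4b4}.
61153c7 is not in that set, so it is not an ancestor of 761fd8c.

No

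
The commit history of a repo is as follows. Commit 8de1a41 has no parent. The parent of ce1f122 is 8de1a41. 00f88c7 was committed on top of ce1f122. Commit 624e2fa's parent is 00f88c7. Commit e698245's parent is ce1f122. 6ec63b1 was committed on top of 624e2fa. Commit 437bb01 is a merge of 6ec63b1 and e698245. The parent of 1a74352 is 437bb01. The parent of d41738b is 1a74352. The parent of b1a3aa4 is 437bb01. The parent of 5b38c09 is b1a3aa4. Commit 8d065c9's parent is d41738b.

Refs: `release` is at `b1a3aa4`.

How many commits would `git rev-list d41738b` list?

Walking parent pointers from d41738b: reachable set = {00f88c7, 1a74352, 437bb01, 624e2fa, 6ec63b1, 8de1a41, ce1f122, d41738b, e698245}.
That is 9 commits.

9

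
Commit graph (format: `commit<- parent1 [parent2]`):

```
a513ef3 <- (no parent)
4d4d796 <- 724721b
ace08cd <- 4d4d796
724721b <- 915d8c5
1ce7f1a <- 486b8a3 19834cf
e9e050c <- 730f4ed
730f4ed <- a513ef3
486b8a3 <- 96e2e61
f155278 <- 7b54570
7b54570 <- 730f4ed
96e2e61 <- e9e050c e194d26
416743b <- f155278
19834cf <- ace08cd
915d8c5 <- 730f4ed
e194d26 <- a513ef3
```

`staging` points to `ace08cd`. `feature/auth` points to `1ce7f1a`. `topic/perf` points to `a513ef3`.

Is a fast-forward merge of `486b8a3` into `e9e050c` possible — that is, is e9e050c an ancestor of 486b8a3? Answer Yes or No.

Yes

A fast-forward from e9e050c to 486b8a3 is possible iff e9e050c is an ancestor of 486b8a3.
Ancestors of 486b8a3: {486b8a3, 730f4ed, 96e2e61, a513ef3, e194d26, e9e050c}.
e9e050c is among them, so fast-forward is possible.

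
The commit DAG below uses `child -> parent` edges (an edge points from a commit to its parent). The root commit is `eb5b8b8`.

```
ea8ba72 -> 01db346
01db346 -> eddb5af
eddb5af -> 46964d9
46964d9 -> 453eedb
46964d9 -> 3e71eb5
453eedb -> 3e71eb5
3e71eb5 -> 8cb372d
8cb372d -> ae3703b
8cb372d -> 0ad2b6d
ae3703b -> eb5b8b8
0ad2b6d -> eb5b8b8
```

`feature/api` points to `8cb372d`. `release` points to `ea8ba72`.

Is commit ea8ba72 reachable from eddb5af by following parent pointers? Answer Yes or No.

Ancestors of eddb5af: {0ad2b6d, 3e71eb5, 453eedb, 46964d9, 8cb372d, ae3703b, eb5b8b8, eddb5af}.
ea8ba72 is not in that set, so it is not an ancestor of eddb5af.

No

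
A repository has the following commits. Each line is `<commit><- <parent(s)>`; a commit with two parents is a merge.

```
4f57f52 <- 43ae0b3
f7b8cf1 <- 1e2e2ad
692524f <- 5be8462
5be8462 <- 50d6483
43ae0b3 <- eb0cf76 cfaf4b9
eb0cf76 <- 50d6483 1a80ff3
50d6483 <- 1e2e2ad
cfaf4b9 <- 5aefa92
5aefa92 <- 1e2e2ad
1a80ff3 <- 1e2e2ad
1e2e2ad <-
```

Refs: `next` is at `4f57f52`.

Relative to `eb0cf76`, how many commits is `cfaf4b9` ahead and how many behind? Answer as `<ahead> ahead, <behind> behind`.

Reachable from cfaf4b9: {1e2e2ad, 5aefa92, cfaf4b9}.
Reachable from eb0cf76: {1a80ff3, 1e2e2ad, 50d6483, eb0cf76}.
Only in cfaf4b9's history (ahead): {5aefa92, cfaf4b9} — 2.
Only in eb0cf76's history (behind): {1a80ff3, 50d6483, eb0cf76} — 3.

2 ahead, 3 behind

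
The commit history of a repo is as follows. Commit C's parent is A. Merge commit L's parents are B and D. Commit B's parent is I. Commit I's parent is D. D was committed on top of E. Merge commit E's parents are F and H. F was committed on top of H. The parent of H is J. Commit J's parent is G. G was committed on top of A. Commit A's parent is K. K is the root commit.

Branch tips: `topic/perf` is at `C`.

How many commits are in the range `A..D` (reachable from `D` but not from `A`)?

6

Reachable from D: {A, D, E, F, G, H, J, K}.
Reachable from A: {A, K}.
In D's history but not A's: {D, E, F, G, H, J} — 6 commits.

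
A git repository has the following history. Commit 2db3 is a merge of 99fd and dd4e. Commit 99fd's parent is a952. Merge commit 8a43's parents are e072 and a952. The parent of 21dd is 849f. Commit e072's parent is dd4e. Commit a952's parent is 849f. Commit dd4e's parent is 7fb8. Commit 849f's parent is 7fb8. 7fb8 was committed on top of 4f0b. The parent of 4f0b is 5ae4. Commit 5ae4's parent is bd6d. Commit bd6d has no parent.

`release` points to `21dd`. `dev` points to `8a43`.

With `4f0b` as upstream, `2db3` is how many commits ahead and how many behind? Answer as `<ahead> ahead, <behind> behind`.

6 ahead, 0 behind

Reachable from 2db3: {2db3, 4f0b, 5ae4, 7fb8, 849f, 99fd, a952, bd6d, dd4e}.
Reachable from 4f0b: {4f0b, 5ae4, bd6d}.
Only in 2db3's history (ahead): {2db3, 7fb8, 849f, 99fd, a952, dd4e} — 6.
Only in 4f0b's history (behind): {} — 0.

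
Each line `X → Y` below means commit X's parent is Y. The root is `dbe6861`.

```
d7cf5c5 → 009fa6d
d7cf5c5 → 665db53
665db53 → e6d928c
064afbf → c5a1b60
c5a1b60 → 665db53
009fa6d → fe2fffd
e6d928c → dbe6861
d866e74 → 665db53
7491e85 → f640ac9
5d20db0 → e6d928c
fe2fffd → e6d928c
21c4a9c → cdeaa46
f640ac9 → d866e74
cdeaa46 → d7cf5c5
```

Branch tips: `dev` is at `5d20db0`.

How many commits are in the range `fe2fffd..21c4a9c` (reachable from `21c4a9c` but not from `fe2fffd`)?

5

Reachable from 21c4a9c: {009fa6d, 21c4a9c, 665db53, cdeaa46, d7cf5c5, dbe6861, e6d928c, fe2fffd}.
Reachable from fe2fffd: {dbe6861, e6d928c, fe2fffd}.
In 21c4a9c's history but not fe2fffd's: {009fa6d, 21c4a9c, 665db53, cdeaa46, d7cf5c5} — 5 commits.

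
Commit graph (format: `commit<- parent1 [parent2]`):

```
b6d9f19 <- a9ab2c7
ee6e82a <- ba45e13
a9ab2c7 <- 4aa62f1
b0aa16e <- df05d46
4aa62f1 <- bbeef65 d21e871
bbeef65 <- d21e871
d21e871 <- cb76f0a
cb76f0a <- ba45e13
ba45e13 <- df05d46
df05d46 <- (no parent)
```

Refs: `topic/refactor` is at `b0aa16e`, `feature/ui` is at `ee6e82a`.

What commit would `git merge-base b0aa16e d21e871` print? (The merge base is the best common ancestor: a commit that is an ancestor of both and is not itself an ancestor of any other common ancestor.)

Ancestors of b0aa16e: {b0aa16e, df05d46}.
Ancestors of d21e871: {ba45e13, cb76f0a, d21e871, df05d46}.
Common ancestors: {df05d46}.
The only common ancestor is df05d46, so it is the merge base.

df05d46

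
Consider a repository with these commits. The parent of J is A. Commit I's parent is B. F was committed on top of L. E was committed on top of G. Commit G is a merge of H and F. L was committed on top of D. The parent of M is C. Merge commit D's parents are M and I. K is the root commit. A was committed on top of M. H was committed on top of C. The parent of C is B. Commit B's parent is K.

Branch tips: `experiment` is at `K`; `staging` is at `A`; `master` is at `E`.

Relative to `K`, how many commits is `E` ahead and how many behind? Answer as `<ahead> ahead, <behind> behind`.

Reachable from E: {B, C, D, E, F, G, H, I, K, L, M}.
Reachable from K: {K}.
Only in E's history (ahead): {B, C, D, E, F, G, H, I, L, M} — 10.
Only in K's history (behind): {} — 0.

10 ahead, 0 behind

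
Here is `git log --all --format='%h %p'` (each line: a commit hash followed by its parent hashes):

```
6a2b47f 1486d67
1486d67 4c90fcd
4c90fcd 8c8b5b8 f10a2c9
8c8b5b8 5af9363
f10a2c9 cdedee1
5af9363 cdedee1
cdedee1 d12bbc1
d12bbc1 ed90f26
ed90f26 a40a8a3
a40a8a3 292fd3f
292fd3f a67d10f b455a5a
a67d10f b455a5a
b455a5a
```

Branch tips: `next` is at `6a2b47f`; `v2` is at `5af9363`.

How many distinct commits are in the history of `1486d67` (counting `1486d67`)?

12

Walking parent pointers from 1486d67: reachable set = {1486d67, 292fd3f, 4c90fcd, 5af9363, 8c8b5b8, a40a8a3, a67d10f, b455a5a, cdedee1, d12bbc1, ed90f26, f10a2c9}.
That is 12 commits.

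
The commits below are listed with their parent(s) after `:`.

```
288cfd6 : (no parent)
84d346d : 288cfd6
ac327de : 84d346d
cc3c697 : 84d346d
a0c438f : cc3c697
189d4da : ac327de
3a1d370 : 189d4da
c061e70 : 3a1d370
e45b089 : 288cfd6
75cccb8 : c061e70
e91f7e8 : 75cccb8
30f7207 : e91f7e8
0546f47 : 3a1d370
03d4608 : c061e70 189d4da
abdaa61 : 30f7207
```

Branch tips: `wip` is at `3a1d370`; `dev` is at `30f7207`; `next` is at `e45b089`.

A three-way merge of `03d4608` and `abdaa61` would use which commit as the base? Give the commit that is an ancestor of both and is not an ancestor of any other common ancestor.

c061e70

Ancestors of 03d4608: {03d4608, 189d4da, 288cfd6, 3a1d370, 84d346d, ac327de, c061e70}.
Ancestors of abdaa61: {189d4da, 288cfd6, 30f7207, 3a1d370, 75cccb8, 84d346d, abdaa61, ac327de, c061e70, e91f7e8}.
Common ancestors: {189d4da, 288cfd6, 3a1d370, 84d346d, ac327de, c061e70}.
Among these, c061e70 is not an ancestor of any other common ancestor — it is the merge base.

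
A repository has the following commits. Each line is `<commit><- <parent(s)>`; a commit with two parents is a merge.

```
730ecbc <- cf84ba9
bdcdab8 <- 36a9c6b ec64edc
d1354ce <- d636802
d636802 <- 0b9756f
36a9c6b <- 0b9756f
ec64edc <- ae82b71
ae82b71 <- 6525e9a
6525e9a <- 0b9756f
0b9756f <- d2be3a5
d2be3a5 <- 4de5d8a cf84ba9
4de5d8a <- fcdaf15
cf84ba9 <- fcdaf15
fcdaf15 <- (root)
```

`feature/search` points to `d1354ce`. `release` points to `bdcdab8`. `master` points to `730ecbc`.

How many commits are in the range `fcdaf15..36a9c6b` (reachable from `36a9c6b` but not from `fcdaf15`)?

5

Reachable from 36a9c6b: {0b9756f, 36a9c6b, 4de5d8a, cf84ba9, d2be3a5, fcdaf15}.
Reachable from fcdaf15: {fcdaf15}.
In 36a9c6b's history but not fcdaf15's: {0b9756f, 36a9c6b, 4de5d8a, cf84ba9, d2be3a5} — 5 commits.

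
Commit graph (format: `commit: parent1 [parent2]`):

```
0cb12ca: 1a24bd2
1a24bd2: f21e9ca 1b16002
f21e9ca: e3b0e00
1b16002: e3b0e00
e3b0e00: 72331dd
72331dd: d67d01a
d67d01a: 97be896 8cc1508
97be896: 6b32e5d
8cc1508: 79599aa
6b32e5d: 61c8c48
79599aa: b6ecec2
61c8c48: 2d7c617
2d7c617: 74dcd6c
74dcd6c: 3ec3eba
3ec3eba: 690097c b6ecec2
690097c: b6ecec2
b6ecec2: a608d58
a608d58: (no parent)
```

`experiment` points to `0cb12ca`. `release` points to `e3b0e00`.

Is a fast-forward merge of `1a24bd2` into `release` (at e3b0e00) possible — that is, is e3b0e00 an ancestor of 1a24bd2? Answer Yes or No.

Yes

A fast-forward from e3b0e00 to 1a24bd2 is possible iff e3b0e00 is an ancestor of 1a24bd2.
Ancestors of 1a24bd2: {1a24bd2, 1b16002, 2d7c617, 3ec3eba, 61c8c48, 690097c, 6b32e5d, 72331dd, 74dcd6c, 79599aa, 8cc1508, 97be896, a608d58, b6ecec2, d67d01a, e3b0e00, f21e9ca}.
e3b0e00 is among them, so fast-forward is possible.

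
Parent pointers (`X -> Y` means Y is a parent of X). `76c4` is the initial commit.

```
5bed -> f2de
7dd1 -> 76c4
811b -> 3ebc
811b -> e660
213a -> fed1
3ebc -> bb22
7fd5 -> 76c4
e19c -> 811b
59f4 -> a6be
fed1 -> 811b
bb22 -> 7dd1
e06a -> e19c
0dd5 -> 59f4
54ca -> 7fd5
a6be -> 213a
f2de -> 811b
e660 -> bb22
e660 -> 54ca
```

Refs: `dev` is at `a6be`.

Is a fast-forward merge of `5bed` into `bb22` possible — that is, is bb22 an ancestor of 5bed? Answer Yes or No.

A fast-forward from bb22 to 5bed is possible iff bb22 is an ancestor of 5bed.
Ancestors of 5bed: {3ebc, 54ca, 5bed, 76c4, 7dd1, 7fd5, 811b, bb22, e660, f2de}.
bb22 is among them, so fast-forward is possible.

Yes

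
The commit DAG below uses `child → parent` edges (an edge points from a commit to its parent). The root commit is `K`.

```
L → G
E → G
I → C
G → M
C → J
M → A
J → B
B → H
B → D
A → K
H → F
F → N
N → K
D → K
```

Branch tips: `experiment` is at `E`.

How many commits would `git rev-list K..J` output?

6

Reachable from J: {B, D, F, H, J, K, N}.
Reachable from K: {K}.
In J's history but not K's: {B, D, F, H, J, N} — 6 commits.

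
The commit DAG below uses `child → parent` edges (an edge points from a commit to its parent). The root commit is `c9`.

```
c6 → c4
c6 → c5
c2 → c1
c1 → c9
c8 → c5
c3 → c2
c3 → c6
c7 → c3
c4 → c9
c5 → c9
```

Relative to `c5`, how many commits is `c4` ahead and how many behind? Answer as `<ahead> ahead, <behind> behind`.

1 ahead, 1 behind

Reachable from c4: {c4, c9}.
Reachable from c5: {c5, c9}.
Only in c4's history (ahead): {c4} — 1.
Only in c5's history (behind): {c5} — 1.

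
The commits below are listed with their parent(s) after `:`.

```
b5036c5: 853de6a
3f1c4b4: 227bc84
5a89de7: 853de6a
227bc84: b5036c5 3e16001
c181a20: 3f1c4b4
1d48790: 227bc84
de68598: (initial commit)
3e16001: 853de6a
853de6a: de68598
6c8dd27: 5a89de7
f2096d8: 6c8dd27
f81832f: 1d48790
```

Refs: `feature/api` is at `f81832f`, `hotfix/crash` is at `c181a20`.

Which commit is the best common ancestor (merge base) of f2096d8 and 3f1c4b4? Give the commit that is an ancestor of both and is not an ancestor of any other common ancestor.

853de6a

Ancestors of f2096d8: {5a89de7, 6c8dd27, 853de6a, de68598, f2096d8}.
Ancestors of 3f1c4b4: {227bc84, 3e16001, 3f1c4b4, 853de6a, b5036c5, de68598}.
Common ancestors: {853de6a, de68598}.
Among these, 853de6a is not an ancestor of any other common ancestor — it is the merge base.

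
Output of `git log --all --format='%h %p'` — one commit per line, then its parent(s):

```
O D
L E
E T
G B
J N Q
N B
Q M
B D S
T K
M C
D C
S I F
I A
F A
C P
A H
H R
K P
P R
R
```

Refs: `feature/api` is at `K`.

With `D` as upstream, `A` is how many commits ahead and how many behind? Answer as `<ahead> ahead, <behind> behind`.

Reachable from A: {A, H, R}.
Reachable from D: {C, D, P, R}.
Only in A's history (ahead): {A, H} — 2.
Only in D's history (behind): {C, D, P} — 3.

2 ahead, 3 behind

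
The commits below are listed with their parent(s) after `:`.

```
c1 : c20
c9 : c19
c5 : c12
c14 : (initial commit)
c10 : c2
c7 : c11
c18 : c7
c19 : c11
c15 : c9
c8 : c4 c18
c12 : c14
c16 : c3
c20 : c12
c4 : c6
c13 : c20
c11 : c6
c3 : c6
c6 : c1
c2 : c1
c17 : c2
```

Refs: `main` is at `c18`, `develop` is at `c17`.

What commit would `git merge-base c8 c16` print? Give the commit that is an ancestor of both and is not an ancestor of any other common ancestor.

Ancestors of c8: {c1, c11, c12, c14, c18, c20, c4, c6, c7, c8}.
Ancestors of c16: {c1, c12, c14, c16, c20, c3, c6}.
Common ancestors: {c1, c12, c14, c20, c6}.
Among these, c6 is not an ancestor of any other common ancestor — it is the merge base.

c6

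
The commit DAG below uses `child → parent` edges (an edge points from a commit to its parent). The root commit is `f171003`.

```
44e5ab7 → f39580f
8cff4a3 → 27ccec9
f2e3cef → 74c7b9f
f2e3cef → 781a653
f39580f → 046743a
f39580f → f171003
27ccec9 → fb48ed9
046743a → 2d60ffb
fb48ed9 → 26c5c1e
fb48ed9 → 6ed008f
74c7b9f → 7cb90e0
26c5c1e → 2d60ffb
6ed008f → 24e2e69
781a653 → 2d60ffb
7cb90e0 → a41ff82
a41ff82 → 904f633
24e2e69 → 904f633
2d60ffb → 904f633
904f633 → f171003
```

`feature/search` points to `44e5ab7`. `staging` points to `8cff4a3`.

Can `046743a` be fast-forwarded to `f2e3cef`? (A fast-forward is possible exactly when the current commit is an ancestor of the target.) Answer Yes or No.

A fast-forward from 046743a to f2e3cef is possible iff 046743a is an ancestor of f2e3cef.
Ancestors of f2e3cef: {2d60ffb, 74c7b9f, 781a653, 7cb90e0, 904f633, a41ff82, f171003, f2e3cef}.
046743a is not among them, so fast-forward is not possible.

No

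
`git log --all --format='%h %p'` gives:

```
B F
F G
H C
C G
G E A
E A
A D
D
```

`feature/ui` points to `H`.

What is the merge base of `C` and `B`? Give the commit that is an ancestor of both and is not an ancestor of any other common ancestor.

Ancestors of C: {A, C, D, E, G}.
Ancestors of B: {A, B, D, E, F, G}.
Common ancestors: {A, D, E, G}.
Among these, G is not an ancestor of any other common ancestor — it is the merge base.

G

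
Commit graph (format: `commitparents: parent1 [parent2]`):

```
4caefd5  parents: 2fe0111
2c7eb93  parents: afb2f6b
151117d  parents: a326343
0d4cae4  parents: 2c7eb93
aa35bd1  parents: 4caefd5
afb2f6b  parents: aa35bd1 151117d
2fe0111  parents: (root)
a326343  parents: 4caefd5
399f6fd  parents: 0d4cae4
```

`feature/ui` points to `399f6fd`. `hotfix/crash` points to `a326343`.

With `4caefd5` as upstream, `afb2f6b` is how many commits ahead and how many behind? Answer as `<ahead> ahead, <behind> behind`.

4 ahead, 0 behind

Reachable from afb2f6b: {151117d, 2fe0111, 4caefd5, a326343, aa35bd1, afb2f6b}.
Reachable from 4caefd5: {2fe0111, 4caefd5}.
Only in afb2f6b's history (ahead): {151117d, a326343, aa35bd1, afb2f6b} — 4.
Only in 4caefd5's history (behind): {} — 0.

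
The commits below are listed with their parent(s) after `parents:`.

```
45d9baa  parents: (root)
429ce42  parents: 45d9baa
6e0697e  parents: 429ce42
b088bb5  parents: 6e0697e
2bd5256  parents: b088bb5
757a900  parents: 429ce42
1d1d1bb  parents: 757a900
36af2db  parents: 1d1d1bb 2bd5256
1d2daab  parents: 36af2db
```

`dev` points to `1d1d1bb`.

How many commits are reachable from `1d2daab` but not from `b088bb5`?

5

Reachable from 1d2daab: {1d1d1bb, 1d2daab, 2bd5256, 36af2db, 429ce42, 45d9baa, 6e0697e, 757a900, b088bb5}.
Reachable from b088bb5: {429ce42, 45d9baa, 6e0697e, b088bb5}.
In 1d2daab's history but not b088bb5's: {1d1d1bb, 1d2daab, 2bd5256, 36af2db, 757a900} — 5 commits.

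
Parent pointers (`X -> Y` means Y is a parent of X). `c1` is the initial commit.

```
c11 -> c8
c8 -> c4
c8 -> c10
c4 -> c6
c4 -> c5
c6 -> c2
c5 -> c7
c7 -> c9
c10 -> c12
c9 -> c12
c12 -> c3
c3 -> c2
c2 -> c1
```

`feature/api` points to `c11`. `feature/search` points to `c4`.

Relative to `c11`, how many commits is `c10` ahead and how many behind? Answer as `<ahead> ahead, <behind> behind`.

0 ahead, 7 behind

Reachable from c10: {c1, c10, c12, c2, c3}.
Reachable from c11: {c1, c10, c11, c12, c2, c3, c4, c5, c6, c7, c8, c9}.
Only in c10's history (ahead): {} — 0.
Only in c11's history (behind): {c11, c4, c5, c6, c7, c8, c9} — 7.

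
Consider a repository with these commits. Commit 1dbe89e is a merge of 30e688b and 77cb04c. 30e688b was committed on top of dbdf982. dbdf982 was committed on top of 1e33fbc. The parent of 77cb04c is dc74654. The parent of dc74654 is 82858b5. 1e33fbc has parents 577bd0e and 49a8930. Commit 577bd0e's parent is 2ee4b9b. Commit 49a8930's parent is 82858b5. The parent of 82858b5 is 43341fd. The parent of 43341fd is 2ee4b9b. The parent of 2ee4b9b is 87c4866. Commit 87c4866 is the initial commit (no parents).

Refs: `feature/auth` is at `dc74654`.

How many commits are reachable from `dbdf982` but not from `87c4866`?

7

Reachable from dbdf982: {1e33fbc, 2ee4b9b, 43341fd, 49a8930, 577bd0e, 82858b5, 87c4866, dbdf982}.
Reachable from 87c4866: {87c4866}.
In dbdf982's history but not 87c4866's: {1e33fbc, 2ee4b9b, 43341fd, 49a8930, 577bd0e, 82858b5, dbdf982} — 7 commits.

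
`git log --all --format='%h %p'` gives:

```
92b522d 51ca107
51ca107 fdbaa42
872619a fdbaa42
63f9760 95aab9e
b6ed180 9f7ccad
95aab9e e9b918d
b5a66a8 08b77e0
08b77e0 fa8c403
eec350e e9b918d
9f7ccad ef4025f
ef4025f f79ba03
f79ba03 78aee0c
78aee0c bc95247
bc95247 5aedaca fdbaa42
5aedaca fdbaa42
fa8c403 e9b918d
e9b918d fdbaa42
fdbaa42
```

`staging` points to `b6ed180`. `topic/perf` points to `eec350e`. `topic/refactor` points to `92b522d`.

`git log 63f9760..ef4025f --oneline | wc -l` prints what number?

Reachable from ef4025f: {5aedaca, 78aee0c, bc95247, ef4025f, f79ba03, fdbaa42}.
Reachable from 63f9760: {63f9760, 95aab9e, e9b918d, fdbaa42}.
In ef4025f's history but not 63f9760's: {5aedaca, 78aee0c, bc95247, ef4025f, f79ba03} — 5 commits.

5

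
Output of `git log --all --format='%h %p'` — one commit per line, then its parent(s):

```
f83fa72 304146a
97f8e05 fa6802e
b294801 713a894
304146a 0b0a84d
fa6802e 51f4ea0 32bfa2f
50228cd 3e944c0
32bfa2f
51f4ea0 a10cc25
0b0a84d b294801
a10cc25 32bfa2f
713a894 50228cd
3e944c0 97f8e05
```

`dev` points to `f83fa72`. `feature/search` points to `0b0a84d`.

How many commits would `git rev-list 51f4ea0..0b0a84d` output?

Reachable from 0b0a84d: {0b0a84d, 32bfa2f, 3e944c0, 50228cd, 51f4ea0, 713a894, 97f8e05, a10cc25, b294801, fa6802e}.
Reachable from 51f4ea0: {32bfa2f, 51f4ea0, a10cc25}.
In 0b0a84d's history but not 51f4ea0's: {0b0a84d, 3e944c0, 50228cd, 713a894, 97f8e05, b294801, fa6802e} — 7 commits.

7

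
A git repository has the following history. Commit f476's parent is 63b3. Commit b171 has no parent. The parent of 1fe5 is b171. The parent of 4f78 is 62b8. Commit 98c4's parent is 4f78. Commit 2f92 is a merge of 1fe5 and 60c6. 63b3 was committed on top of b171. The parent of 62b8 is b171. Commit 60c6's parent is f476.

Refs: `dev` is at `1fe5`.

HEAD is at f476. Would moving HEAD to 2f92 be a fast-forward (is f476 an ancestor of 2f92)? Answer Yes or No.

Yes

A fast-forward from f476 to 2f92 is possible iff f476 is an ancestor of 2f92.
Ancestors of 2f92: {1fe5, 2f92, 60c6, 63b3, b171, f476}.
f476 is among them, so fast-forward is possible.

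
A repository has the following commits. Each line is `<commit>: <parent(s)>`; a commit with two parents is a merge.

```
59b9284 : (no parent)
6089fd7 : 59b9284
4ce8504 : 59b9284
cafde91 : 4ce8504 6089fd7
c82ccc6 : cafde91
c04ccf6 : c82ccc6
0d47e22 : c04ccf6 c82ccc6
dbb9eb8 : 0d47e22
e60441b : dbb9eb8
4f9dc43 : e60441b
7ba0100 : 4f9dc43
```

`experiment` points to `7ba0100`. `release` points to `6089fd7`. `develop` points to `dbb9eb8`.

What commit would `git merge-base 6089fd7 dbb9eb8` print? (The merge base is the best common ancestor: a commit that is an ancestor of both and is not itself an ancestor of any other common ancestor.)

Ancestors of 6089fd7: {59b9284, 6089fd7}.
Ancestors of dbb9eb8: {0d47e22, 4ce8504, 59b9284, 6089fd7, c04ccf6, c82ccc6, cafde91, dbb9eb8}.
Common ancestors: {59b9284, 6089fd7}.
Among these, 6089fd7 is not an ancestor of any other common ancestor — it is the merge base.

6089fd7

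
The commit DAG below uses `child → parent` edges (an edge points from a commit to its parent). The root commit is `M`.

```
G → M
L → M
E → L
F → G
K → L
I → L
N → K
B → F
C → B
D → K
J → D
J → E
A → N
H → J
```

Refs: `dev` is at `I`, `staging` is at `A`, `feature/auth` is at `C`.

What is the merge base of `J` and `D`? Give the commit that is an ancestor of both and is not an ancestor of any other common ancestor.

D

Ancestors of J: {D, E, J, K, L, M}.
Ancestors of D: {D, K, L, M}.
Common ancestors: {D, K, L, M}.
Among these, D is not an ancestor of any other common ancestor — it is the merge base.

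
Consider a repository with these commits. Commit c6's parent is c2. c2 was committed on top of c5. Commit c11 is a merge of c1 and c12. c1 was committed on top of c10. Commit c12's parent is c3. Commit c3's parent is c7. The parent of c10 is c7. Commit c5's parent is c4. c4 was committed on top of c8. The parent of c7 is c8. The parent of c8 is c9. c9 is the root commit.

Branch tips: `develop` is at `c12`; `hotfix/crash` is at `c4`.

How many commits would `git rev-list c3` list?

4

Walking parent pointers from c3: reachable set = {c3, c7, c8, c9}.
That is 4 commits.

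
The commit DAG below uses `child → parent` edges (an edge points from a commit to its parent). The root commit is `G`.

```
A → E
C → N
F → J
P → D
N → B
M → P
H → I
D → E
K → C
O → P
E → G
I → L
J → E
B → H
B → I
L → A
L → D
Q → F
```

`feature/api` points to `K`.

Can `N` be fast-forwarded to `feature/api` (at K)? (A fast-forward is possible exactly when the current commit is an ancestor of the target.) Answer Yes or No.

A fast-forward from N to K is possible iff N is an ancestor of K.
Ancestors of K: {A, B, C, D, E, G, H, I, K, L, N}.
N is among them, so fast-forward is possible.

Yes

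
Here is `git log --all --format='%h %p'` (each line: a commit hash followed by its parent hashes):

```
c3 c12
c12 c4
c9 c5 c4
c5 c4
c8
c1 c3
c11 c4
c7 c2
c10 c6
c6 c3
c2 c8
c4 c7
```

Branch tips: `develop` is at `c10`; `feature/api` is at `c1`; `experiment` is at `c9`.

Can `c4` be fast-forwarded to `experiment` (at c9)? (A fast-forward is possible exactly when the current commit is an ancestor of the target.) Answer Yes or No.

Yes

A fast-forward from c4 to c9 is possible iff c4 is an ancestor of c9.
Ancestors of c9: {c2, c4, c5, c7, c8, c9}.
c4 is among them, so fast-forward is possible.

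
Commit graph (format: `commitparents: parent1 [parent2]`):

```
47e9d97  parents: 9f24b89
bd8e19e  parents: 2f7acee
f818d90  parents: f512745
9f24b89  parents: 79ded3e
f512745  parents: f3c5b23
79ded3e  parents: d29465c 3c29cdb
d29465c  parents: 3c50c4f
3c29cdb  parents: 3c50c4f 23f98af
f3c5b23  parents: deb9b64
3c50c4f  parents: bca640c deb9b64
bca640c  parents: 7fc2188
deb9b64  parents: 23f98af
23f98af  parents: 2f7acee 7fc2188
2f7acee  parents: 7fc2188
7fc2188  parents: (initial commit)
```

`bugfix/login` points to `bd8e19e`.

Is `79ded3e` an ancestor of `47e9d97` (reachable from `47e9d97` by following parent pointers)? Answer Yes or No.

Yes

Ancestors of 47e9d97 (commits reachable by following parents): {23f98af, 2f7acee, 3c29cdb, 3c50c4f, 47e9d97, 79ded3e, 7fc2188, 9f24b89, bca640c, d29465c, deb9b64}.
79ded3e is in that set, so it is an ancestor of 47e9d97.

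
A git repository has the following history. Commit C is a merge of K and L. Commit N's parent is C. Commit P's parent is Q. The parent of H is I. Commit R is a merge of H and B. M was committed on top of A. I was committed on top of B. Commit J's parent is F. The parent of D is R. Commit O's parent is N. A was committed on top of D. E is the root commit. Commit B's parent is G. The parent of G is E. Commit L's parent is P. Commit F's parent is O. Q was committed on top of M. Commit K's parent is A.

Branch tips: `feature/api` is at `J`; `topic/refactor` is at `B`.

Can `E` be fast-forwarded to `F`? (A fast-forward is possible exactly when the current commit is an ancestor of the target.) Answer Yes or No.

A fast-forward from E to F is possible iff E is an ancestor of F.
Ancestors of F: {A, B, C, D, E, F, G, H, I, K, L, M, N, O, P, Q, R}.
E is among them, so fast-forward is possible.

Yes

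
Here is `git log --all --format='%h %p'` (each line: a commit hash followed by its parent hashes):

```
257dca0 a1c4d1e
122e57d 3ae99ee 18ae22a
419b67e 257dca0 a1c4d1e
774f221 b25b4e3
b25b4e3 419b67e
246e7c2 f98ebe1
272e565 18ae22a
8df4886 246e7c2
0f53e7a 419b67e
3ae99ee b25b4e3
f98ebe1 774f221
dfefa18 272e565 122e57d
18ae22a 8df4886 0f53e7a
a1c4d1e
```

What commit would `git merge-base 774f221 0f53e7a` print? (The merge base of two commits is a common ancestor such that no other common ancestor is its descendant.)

419b67e

Ancestors of 774f221: {257dca0, 419b67e, 774f221, a1c4d1e, b25b4e3}.
Ancestors of 0f53e7a: {0f53e7a, 257dca0, 419b67e, a1c4d1e}.
Common ancestors: {257dca0, 419b67e, a1c4d1e}.
Among these, 419b67e is not an ancestor of any other common ancestor — it is the merge base.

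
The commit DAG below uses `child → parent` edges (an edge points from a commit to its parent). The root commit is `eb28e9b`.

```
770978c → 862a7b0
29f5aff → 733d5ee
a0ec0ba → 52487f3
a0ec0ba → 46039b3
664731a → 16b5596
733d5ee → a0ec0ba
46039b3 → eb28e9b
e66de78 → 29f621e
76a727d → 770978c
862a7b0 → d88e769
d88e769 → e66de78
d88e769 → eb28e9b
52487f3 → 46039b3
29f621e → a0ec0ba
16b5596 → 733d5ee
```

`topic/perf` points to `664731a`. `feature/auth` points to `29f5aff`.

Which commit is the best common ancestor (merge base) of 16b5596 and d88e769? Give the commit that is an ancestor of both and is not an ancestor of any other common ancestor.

a0ec0ba

Ancestors of 16b5596: {16b5596, 46039b3, 52487f3, 733d5ee, a0ec0ba, eb28e9b}.
Ancestors of d88e769: {29f621e, 46039b3, 52487f3, a0ec0ba, d88e769, e66de78, eb28e9b}.
Common ancestors: {46039b3, 52487f3, a0ec0ba, eb28e9b}.
Among these, a0ec0ba is not an ancestor of any other common ancestor — it is the merge base.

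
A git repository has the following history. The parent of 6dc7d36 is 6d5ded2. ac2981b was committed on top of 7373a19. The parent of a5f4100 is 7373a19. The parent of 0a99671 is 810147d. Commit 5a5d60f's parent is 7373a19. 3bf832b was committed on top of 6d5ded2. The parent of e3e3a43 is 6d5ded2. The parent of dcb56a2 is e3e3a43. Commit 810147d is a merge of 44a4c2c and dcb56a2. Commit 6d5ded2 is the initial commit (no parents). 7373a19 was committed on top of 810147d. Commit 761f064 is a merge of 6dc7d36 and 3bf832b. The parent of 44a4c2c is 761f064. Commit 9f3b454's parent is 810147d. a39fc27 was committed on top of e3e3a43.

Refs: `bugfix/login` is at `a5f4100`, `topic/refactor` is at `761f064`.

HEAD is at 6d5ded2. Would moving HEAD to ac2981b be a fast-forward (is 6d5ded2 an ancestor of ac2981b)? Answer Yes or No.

Yes

A fast-forward from 6d5ded2 to ac2981b is possible iff 6d5ded2 is an ancestor of ac2981b.
Ancestors of ac2981b: {3bf832b, 44a4c2c, 6d5ded2, 6dc7d36, 7373a19, 761f064, 810147d, ac2981b, dcb56a2, e3e3a43}.
6d5ded2 is among them, so fast-forward is possible.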